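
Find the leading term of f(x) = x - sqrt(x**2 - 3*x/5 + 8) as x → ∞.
3/10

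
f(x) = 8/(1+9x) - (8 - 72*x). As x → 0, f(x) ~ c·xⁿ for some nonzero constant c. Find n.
2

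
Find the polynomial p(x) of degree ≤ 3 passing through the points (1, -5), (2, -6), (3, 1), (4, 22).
x**3 - 2*x**2 - 2*x - 2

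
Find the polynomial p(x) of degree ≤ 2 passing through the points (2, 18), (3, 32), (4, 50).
2*x**2 + 4*x + 2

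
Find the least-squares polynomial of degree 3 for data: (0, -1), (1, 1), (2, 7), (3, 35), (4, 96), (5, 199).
-83/126 + (809/756)x + (-160/63)x² + (223/108)x³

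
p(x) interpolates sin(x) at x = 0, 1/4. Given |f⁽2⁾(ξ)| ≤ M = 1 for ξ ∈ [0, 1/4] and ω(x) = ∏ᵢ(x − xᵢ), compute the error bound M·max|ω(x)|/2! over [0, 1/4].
1/128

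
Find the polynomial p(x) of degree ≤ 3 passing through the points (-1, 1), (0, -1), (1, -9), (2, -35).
-2*x**3 - 3*x**2 - 3*x - 1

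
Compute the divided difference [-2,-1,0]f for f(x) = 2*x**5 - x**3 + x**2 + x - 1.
-26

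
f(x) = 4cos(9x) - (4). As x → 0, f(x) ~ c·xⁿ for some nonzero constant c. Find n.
2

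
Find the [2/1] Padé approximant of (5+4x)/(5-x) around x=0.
(4*x/5 + 1)/(1 - x/5)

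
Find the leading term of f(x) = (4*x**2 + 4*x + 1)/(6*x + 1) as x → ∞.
2*x/3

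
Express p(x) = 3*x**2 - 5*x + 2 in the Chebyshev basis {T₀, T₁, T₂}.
(7/2)T₀ + (-5)T₁ + (3/2)T₂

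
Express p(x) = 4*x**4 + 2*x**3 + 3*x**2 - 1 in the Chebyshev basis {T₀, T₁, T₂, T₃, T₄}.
(2)T₀ + (3/2)T₁ + (7/2)T₂ + (1/2)T₃ + (1/2)T₄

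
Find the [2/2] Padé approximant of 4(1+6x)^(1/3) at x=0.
(112*x**2/3 + 28*x + 4)/(10*x**2/3 + 5*x + 1)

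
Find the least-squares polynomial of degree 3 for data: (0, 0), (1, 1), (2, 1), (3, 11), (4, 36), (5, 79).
19/63 + (160/189)x + (-265/126)x² + (55/54)x³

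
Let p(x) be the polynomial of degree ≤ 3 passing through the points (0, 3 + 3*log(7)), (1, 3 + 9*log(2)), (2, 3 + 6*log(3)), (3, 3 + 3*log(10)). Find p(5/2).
3 + log(243*2**(1/8)*3**(5/8)*5**(15/16)*7**(3/16)/4)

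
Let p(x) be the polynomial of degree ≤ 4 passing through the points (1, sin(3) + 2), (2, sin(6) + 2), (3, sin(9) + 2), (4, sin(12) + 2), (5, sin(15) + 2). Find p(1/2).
35*sin(15)/128 + 315*sin(3)/128 - 45*sin(12)/32 - 105*sin(6)/32 + 189*sin(9)/64 + 2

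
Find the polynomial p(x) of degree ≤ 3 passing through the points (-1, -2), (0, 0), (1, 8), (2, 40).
3*x**3 + 3*x**2 + 2*x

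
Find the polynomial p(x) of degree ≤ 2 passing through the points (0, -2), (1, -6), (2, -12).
-x**2 - 3*x - 2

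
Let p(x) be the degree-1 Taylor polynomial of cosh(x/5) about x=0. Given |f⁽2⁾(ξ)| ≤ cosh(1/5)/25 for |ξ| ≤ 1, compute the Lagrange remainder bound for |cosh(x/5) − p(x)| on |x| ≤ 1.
cosh(1/5)/50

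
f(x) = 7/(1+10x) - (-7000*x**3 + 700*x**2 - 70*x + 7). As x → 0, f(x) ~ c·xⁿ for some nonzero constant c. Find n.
4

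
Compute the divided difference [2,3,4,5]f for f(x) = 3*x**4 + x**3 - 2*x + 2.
43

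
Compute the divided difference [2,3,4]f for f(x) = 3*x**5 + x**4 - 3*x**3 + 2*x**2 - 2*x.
885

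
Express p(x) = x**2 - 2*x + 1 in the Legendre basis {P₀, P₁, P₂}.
(4/3)P₀ + (-2)P₁ + (2/3)P₂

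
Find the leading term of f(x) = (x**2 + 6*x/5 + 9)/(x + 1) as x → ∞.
x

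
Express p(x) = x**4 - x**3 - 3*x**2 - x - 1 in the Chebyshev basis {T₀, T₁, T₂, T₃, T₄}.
(-17/8)T₀ + (-7/4)T₁ - T₂ + (-1/4)T₃ + (1/8)T₄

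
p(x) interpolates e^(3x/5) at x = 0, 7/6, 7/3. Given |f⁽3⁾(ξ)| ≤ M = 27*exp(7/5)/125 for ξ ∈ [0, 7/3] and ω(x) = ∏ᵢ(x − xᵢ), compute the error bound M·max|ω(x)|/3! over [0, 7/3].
343*sqrt(3)*exp(7/5)/27000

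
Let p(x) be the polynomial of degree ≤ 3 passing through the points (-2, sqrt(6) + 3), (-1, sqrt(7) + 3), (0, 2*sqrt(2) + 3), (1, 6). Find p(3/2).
-35*sqrt(2)/8 - 5*sqrt(6)/16 + 21*sqrt(7)/16 + 153/16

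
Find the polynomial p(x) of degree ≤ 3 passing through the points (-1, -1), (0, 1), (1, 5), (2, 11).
x**2 + 3*x + 1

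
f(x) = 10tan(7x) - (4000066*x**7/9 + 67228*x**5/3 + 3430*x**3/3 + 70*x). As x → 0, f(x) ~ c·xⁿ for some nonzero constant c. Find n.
9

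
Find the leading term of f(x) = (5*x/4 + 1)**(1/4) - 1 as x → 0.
5*x/16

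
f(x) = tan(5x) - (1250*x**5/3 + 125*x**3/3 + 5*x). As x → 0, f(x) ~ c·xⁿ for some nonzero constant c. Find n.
7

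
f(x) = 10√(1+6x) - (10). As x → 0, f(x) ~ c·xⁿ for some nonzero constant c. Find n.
1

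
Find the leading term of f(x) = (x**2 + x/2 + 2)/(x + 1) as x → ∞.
x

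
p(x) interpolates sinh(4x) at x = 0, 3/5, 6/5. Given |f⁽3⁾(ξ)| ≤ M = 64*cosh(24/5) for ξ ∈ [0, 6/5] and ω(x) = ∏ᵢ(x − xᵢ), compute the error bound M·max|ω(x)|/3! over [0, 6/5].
64*sqrt(3)*cosh(24/5)/125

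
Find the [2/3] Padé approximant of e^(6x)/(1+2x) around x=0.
(3*x**2 + 12*x/5 + 1)/(12*x**3/5 - 3*x**2/5 - 8*x/5 + 1)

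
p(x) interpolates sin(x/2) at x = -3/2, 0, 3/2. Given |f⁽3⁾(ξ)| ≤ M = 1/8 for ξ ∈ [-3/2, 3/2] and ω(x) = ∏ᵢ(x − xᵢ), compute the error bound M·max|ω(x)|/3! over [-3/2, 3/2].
sqrt(3)/64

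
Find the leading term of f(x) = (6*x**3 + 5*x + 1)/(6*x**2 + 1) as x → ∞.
x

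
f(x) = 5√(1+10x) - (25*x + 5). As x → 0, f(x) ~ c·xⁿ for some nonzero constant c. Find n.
2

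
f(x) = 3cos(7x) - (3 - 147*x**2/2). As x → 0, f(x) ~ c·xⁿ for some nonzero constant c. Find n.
4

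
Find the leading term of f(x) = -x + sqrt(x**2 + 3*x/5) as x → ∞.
3/10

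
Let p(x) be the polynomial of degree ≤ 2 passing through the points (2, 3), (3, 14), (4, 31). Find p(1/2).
-9/4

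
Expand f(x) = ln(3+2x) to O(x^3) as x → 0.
log(3) + 2*x/3 - 2*x**2/9 + O(x**3)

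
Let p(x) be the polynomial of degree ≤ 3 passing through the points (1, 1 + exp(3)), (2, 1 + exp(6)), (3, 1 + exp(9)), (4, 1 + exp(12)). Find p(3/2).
-5*exp(9)/16 + 1 + 5*exp(3)/16 + 15*exp(6)/16 + exp(12)/16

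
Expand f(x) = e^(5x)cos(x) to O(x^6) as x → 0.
1 + 5*x + 12*x**2 + 55*x**3/3 + 119*x**4/6 + 95*x**5/6 + O(x**6)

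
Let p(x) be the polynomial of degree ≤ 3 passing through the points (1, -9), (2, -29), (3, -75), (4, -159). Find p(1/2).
-5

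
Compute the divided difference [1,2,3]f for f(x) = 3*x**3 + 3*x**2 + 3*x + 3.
21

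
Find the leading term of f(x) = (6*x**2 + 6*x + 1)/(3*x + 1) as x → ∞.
2*x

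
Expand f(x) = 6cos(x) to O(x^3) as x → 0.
6 - 3*x**2 + O(x**3)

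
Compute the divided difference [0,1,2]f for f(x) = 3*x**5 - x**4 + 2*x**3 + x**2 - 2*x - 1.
45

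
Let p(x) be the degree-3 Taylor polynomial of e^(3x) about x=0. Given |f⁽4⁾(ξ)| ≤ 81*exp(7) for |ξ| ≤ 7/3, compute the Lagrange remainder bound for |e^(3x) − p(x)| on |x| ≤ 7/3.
2401*exp(7)/24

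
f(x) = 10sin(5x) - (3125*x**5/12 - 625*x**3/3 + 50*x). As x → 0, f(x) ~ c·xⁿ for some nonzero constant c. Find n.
7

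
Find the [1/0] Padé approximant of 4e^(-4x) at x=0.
4 - 16*x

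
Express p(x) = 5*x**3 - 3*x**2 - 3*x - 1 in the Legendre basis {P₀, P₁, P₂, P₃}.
(-2)P₀ + (-2)P₂ + (2)P₃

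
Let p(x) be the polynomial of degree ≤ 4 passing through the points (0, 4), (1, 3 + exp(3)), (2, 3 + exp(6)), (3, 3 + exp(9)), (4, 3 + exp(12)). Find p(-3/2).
-385*exp(9)/32 - 693*exp(3)/32 + 1539/128 + 1485*exp(6)/64 + 315*exp(12)/128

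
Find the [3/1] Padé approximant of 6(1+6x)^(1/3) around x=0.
(-16*x**3 + 24*x**2 + 36*x + 6)/(4*x + 1)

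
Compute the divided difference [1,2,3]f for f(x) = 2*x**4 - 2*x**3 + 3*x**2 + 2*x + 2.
41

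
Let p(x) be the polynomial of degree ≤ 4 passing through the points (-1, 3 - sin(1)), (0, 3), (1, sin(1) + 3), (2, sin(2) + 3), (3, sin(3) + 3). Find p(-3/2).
-45*sin(2)/32 + 35*sin(3)/128 + 63*sin(1)/128 + 3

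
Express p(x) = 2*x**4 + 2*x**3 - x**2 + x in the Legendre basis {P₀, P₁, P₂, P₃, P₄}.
(1/15)P₀ + (11/5)P₁ + (10/21)P₂ + (4/5)P₃ + (16/35)P₄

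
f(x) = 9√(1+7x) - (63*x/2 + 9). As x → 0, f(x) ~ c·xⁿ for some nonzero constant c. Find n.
2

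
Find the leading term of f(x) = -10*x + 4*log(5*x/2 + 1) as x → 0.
-25*x**2/2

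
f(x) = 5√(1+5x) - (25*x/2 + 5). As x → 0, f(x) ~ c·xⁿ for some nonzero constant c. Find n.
2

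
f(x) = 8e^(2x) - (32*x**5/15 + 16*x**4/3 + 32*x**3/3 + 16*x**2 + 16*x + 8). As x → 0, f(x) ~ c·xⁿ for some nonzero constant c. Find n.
6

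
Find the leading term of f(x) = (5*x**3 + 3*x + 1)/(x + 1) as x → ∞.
5*x**2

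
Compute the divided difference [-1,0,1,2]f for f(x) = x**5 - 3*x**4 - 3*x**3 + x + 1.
-4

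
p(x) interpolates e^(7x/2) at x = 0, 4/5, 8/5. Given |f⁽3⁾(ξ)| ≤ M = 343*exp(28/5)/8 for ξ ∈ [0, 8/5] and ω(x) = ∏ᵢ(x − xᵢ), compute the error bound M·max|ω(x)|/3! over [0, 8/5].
2744*sqrt(3)*exp(28/5)/3375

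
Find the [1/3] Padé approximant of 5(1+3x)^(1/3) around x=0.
(25*x/2 + 5)/(x**3/3 - x**2/2 + 3*x/2 + 1)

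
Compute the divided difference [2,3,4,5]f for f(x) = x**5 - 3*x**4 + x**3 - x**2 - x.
84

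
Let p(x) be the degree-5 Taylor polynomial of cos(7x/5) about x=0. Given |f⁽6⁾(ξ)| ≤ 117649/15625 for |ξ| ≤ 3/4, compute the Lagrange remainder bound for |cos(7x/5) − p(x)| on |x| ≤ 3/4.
9529569/5120000000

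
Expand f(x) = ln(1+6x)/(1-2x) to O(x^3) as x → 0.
6*x - 6*x**2 + O(x**3)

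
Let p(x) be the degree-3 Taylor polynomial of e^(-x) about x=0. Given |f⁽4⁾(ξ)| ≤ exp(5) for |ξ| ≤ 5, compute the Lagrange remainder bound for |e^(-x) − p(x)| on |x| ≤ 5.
625*exp(5)/24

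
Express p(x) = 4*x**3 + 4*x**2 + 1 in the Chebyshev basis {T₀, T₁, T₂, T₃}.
(3)T₀ + (3)T₁ + (2)T₂ + T₃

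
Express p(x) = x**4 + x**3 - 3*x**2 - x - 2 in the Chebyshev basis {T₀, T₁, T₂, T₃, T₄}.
(-25/8)T₀ + (-1/4)T₁ - T₂ + (1/4)T₃ + (1/8)T₄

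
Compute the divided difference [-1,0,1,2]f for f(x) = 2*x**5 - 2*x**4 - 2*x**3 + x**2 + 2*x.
4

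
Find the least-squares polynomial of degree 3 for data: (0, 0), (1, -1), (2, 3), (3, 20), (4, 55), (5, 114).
11/126 + (-1763/756)x + (-17/252)x² + (55/54)x³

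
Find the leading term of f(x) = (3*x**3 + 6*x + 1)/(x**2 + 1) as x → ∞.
3*x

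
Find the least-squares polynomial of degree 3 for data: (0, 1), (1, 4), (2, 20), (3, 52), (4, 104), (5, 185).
101/126 + (-179/756)x + (793/252)x² + (23/27)x³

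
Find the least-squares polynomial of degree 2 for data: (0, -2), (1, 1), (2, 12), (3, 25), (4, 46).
-76/35 + (8/7)x + (19/7)x²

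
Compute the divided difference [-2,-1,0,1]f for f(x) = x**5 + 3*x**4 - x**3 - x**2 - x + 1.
-2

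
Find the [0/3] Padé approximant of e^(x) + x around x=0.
1/(-37*x**3/6 + 7*x**2/2 - 2*x + 1)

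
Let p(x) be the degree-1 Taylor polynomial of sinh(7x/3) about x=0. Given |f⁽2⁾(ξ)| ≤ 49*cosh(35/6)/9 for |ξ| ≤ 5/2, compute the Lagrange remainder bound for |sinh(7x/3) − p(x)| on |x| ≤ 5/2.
1225*cosh(35/6)/72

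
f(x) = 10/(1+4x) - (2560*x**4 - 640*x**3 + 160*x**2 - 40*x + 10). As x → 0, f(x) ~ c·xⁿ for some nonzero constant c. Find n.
5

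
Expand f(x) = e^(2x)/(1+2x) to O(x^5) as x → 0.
1 + 2*x**2 - 8*x**3/3 + 6*x**4 + O(x**5)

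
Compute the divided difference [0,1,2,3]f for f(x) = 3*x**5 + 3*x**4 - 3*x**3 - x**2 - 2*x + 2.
90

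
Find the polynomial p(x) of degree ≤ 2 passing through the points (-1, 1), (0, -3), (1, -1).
3*x**2 - x - 3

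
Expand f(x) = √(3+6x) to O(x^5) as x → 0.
sqrt(3) + sqrt(3)*x - sqrt(3)*x**2/2 + sqrt(3)*x**3/2 - 5*sqrt(3)*x**4/8 + O(x**5)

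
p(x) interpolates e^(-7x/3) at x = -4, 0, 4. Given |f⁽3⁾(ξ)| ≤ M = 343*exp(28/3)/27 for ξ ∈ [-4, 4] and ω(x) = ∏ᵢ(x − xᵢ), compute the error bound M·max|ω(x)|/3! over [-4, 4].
21952*sqrt(3)*exp(28/3)/729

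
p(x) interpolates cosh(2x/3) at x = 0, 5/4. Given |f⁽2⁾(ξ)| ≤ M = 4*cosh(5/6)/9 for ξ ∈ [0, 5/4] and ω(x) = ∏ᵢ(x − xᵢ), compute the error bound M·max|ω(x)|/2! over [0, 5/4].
25*cosh(5/6)/288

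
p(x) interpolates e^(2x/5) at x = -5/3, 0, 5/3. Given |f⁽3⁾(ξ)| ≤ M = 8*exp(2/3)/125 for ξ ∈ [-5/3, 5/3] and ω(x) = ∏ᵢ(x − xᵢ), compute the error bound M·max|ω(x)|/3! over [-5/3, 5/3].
8*sqrt(3)*exp(2/3)/729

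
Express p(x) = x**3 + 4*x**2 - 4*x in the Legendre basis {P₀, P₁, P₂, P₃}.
(4/3)P₀ + (-17/5)P₁ + (8/3)P₂ + (2/5)P₃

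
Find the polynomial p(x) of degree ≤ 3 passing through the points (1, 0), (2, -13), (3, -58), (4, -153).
-3*x**3 + 2*x**2 + 2*x - 1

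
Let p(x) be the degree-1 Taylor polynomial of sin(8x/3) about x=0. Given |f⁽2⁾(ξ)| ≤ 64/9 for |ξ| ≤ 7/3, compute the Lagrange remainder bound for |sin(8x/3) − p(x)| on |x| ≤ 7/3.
1568/81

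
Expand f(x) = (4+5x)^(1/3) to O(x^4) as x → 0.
2**(2/3) + 5*2**(2/3)*x/12 - 25*2**(2/3)*x**2/144 + 625*2**(2/3)*x**3/5184 + O(x**4)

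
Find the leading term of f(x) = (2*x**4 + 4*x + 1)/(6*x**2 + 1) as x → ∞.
x**2/3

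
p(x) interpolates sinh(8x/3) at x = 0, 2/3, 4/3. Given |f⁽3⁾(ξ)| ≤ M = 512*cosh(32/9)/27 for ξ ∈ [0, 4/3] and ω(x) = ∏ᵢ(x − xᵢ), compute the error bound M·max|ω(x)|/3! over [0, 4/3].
4096*sqrt(3)*cosh(32/9)/19683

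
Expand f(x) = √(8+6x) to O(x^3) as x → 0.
2*sqrt(2) + 3*sqrt(2)*x/4 - 9*sqrt(2)*x**2/64 + O(x**3)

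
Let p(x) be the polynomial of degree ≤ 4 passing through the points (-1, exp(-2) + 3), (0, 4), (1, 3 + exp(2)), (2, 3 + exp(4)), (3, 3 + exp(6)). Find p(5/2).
(-5 + (-70*exp(2) + 412 + 140*exp(4) + 35*exp(6))*exp(2))*exp(-2)/128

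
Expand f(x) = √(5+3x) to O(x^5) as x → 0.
sqrt(5) + 3*sqrt(5)*x/10 - 9*sqrt(5)*x**2/200 + 27*sqrt(5)*x**3/2000 - 81*sqrt(5)*x**4/16000 + O(x**5)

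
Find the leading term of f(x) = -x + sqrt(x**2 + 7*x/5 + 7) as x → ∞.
7/10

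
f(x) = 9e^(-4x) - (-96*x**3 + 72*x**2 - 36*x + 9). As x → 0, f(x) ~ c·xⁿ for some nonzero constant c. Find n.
4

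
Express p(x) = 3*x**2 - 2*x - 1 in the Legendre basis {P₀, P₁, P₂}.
(-2)P₁ + (2)P₂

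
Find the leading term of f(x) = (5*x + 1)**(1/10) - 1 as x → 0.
x/2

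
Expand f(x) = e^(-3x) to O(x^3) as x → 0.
1 - 3*x + 9*x**2/2 + O(x**3)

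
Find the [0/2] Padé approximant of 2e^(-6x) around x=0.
2/(18*x**2 + 6*x + 1)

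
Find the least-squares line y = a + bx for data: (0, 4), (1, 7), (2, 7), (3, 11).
a = 41/10, b = 21/10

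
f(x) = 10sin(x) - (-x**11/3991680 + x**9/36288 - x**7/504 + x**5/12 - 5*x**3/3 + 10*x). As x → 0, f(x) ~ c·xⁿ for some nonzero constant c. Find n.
13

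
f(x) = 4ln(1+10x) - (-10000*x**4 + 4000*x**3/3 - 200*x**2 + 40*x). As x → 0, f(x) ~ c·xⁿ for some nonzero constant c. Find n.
5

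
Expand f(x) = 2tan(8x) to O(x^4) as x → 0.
16*x + 1024*x**3/3 + O(x**4)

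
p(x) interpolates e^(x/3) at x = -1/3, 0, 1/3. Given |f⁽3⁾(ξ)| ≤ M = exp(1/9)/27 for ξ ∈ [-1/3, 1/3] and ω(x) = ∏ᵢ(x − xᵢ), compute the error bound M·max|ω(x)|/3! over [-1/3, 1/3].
sqrt(3)*exp(1/9)/19683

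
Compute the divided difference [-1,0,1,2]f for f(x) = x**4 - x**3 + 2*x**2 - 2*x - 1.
1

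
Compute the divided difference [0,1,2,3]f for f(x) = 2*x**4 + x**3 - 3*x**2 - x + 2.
13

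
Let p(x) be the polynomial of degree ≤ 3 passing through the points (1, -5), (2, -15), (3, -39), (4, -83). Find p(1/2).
-27/8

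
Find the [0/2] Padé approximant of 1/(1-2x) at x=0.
1/(1 - 2*x)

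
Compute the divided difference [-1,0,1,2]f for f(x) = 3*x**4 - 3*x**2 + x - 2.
6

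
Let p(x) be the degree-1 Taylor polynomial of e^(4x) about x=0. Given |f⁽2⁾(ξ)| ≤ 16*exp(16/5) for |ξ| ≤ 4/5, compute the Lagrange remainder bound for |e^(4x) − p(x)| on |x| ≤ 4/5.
128*exp(16/5)/25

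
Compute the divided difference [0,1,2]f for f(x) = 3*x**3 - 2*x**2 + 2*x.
7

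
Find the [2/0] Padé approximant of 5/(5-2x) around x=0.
4*x**2/25 + 2*x/5 + 1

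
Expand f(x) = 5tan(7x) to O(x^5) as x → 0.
35*x + 1715*x**3/3 + O(x**5)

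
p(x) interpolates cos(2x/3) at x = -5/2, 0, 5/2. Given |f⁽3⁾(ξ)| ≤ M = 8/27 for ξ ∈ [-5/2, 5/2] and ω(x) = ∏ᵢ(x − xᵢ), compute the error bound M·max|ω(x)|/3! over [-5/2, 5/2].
125*sqrt(3)/729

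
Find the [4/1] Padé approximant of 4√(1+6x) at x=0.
(243*x**4/10 - 108*x**3/5 + 162*x**2/5 + 144*x/5 + 4)/(21*x/5 + 1)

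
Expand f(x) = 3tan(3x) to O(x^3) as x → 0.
9*x + O(x**3)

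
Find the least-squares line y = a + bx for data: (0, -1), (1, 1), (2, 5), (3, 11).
a = -2, b = 4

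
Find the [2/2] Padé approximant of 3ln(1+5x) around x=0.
15*x*(5*x + 2)/(2*(25*x**2/6 + 5*x + 1))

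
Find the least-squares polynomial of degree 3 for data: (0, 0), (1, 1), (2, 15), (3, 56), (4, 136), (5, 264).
11/63 + (-1151/378)x + (353/252)x² + (211/108)x³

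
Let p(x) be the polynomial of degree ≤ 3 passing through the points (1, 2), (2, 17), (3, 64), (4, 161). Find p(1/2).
7/8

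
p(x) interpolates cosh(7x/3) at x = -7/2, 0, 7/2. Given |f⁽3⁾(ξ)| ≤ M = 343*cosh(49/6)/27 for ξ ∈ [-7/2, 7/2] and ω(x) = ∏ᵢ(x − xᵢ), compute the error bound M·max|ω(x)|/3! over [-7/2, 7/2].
117649*sqrt(3)*cosh(49/6)/5832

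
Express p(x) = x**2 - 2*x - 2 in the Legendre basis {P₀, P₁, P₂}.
(-5/3)P₀ + (-2)P₁ + (2/3)P₂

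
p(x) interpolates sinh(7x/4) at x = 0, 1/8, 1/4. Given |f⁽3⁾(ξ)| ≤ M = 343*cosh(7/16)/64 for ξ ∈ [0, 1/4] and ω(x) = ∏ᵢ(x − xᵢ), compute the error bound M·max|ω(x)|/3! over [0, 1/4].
343*sqrt(3)*cosh(7/16)/884736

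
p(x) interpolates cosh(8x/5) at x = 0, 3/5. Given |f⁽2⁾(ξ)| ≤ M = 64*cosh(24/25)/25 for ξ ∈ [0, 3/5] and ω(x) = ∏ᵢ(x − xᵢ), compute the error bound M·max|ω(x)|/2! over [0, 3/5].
72*cosh(24/25)/625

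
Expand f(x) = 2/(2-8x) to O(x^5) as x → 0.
1 + 4*x + 16*x**2 + 64*x**3 + 256*x**4 + O(x**5)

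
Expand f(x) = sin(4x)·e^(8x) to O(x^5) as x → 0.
4*x + 32*x**2 + 352*x**3/3 + 256*x**4 + O(x**5)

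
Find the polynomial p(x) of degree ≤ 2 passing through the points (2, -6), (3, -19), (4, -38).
-3*x**2 + 2*x + 2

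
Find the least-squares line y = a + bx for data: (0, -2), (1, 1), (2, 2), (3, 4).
a = -8/5, b = 19/10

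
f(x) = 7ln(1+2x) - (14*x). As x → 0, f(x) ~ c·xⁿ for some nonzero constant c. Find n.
2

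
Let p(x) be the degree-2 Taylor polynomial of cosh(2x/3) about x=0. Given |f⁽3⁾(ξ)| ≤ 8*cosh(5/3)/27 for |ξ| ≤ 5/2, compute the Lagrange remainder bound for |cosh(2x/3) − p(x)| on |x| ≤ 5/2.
125*cosh(5/3)/162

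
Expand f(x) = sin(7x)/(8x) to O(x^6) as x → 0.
7/8 - 343*x**2/48 + 16807*x**4/960 + O(x**6)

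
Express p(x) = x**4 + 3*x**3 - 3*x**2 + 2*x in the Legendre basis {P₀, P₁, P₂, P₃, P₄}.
(-4/5)P₀ + (19/5)P₁ + (-10/7)P₂ + (6/5)P₃ + (8/35)P₄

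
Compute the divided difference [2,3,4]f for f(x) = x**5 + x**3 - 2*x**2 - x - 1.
292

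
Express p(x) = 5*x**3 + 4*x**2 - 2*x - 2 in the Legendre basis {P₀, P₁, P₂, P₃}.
(-2/3)P₀ + P₁ + (8/3)P₂ + (2)P₃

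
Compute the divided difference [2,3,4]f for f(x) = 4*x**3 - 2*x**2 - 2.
34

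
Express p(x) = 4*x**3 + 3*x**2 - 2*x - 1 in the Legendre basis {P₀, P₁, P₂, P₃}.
(2/5)P₁ + (2)P₂ + (8/5)P₃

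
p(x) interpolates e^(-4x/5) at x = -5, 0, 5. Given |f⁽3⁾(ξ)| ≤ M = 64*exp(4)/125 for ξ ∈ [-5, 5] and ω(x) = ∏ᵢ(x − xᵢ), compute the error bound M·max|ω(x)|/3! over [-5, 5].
64*sqrt(3)*exp(4)/27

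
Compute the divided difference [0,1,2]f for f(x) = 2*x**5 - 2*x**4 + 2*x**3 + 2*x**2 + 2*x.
24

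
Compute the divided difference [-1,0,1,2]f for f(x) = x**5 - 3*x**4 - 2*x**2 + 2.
-1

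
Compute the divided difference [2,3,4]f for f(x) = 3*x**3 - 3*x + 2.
27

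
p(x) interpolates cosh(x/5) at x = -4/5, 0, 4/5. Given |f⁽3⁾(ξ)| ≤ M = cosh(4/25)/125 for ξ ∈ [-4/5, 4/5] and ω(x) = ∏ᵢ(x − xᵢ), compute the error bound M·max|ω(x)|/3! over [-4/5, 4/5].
64*sqrt(3)*cosh(4/25)/421875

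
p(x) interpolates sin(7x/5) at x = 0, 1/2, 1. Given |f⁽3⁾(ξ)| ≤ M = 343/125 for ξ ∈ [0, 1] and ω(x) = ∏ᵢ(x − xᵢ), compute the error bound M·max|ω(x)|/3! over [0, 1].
343*sqrt(3)/27000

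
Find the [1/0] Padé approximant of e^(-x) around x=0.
1 - x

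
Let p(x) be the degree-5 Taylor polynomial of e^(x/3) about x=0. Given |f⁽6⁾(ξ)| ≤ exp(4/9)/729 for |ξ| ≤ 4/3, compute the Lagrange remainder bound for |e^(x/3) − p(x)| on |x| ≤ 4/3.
256*exp(4/9)/23914845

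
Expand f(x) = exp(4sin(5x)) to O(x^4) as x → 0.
1 + 20*x + 200*x**2 + 1250*x**3 + O(x**4)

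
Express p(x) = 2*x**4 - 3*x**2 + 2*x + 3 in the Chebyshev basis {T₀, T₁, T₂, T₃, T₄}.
(9/4)T₀ + (2)T₁ + (-1/2)T₂ + (1/4)T₄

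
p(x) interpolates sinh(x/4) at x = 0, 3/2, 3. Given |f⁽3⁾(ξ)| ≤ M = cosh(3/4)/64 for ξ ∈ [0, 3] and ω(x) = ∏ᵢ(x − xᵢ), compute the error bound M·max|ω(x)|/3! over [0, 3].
sqrt(3)*cosh(3/4)/512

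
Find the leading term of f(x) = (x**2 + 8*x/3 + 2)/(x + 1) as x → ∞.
x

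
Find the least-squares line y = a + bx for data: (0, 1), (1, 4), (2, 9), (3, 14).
a = 2/5, b = 22/5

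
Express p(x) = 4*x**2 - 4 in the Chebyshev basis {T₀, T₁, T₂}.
(-2)T₀ + (2)T₂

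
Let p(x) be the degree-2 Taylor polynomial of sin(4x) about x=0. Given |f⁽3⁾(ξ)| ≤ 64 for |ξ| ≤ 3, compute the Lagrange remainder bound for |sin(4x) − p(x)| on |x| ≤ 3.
288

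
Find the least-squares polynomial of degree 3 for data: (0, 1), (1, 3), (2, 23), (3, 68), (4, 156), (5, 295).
37/42 + (-319/252)x + (79/42)x² + (73/36)x³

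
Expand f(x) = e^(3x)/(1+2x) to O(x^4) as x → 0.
1 + x + 5*x**2/2 - x**3/2 + O(x**4)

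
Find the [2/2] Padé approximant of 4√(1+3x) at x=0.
(45*x**2/4 + 15*x + 4)/(9*x**2/16 + 9*x/4 + 1)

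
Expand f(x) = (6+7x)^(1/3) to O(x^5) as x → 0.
6**(1/3) + 7*6**(1/3)*x/18 - 49*6**(1/3)*x**2/324 + 1715*6**(1/3)*x**3/17496 - 12005*6**(1/3)*x**4/157464 + O(x**5)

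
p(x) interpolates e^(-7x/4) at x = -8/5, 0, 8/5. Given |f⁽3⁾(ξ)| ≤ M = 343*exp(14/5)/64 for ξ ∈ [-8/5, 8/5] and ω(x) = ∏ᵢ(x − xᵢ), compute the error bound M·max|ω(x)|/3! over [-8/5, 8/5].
2744*sqrt(3)*exp(14/5)/3375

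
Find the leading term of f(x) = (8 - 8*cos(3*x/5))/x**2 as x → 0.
36/25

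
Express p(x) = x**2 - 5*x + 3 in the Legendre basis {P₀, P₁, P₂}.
(10/3)P₀ + (-5)P₁ + (2/3)P₂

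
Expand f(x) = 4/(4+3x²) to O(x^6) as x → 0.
1 - 3*x**2/4 + 9*x**4/16 + O(x**6)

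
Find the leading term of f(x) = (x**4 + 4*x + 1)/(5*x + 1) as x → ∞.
x**3/5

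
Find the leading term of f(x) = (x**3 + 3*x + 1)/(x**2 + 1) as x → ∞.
x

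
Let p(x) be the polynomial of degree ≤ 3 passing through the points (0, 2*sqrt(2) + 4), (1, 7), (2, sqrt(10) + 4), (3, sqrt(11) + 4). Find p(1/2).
-5*sqrt(10)/16 + sqrt(11)/16 + 5*sqrt(2)/8 + 109/16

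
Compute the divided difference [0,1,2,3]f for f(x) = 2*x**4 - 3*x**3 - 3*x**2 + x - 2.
9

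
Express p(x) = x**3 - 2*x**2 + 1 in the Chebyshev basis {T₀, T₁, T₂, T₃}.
(3/4)T₁ - T₂ + (1/4)T₃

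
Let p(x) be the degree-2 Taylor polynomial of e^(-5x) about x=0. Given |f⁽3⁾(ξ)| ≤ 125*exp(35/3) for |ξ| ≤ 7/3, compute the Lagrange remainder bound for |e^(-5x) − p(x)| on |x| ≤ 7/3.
42875*exp(35/3)/162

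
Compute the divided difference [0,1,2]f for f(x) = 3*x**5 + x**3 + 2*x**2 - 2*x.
50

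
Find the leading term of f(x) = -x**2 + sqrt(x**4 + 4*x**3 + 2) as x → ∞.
2*x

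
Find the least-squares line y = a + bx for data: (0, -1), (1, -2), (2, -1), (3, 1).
a = -9/5, b = 7/10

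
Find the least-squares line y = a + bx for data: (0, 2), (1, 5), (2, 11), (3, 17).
a = 11/10, b = 51/10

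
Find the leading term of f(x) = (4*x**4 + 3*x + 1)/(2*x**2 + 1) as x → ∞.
2*x**2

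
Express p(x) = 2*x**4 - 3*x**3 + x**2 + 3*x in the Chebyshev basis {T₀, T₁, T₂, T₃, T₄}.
(5/4)T₀ + (3/4)T₁ + (3/2)T₂ + (-3/4)T₃ + (1/4)T₄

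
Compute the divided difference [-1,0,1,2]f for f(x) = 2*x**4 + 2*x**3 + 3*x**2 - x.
6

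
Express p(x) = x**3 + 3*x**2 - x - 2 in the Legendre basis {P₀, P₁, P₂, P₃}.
-P₀ + (-2/5)P₁ + (2)P₂ + (2/5)P₃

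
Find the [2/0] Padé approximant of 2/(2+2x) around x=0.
x**2 - x + 1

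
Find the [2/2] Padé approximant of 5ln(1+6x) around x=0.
30*x*(3*x + 1)/(6*x**2 + 6*x + 1)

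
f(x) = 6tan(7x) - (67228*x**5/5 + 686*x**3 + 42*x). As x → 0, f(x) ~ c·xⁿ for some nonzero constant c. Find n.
7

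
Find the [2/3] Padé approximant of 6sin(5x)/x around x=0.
(30 - 175*x**2/2)/(5*x**2/4 + 1)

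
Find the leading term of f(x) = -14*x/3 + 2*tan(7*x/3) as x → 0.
686*x**3/81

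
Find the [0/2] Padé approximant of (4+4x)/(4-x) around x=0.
1/(5*x**2/4 - 5*x/4 + 1)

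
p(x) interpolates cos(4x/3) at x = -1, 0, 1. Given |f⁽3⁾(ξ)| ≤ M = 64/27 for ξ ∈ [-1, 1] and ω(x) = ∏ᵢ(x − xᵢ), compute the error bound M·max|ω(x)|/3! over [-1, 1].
64*sqrt(3)/729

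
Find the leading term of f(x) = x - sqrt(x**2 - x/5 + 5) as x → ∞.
1/10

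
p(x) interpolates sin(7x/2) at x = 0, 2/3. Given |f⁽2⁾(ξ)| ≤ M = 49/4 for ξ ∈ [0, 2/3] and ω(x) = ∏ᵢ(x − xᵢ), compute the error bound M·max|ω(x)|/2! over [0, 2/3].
49/72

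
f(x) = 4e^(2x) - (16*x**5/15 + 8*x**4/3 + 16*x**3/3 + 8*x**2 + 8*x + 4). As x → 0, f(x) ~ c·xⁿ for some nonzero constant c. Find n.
6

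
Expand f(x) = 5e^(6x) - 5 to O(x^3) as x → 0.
30*x + 90*x**2 + O(x**3)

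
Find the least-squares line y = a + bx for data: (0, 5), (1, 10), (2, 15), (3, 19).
a = 26/5, b = 47/10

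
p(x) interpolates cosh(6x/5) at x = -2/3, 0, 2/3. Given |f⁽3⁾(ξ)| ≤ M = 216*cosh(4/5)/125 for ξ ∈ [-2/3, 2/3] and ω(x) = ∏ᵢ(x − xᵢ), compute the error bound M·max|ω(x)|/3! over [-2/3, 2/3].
64*sqrt(3)*cosh(4/5)/3375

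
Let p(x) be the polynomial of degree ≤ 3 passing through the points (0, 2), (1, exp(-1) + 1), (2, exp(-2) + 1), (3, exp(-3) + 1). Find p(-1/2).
(-35*exp(2) - 5 + 21*e + 51*exp(3))*exp(-3)/16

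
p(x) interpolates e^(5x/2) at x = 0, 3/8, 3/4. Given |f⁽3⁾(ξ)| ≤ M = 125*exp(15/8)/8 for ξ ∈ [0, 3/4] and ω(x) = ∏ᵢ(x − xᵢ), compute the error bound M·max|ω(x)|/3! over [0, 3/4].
125*sqrt(3)*exp(15/8)/4096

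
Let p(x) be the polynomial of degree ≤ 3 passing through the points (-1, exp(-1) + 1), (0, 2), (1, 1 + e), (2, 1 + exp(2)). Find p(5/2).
(-5 + e*(-35*e + 37 + 35*exp(2)))*exp(-1)/16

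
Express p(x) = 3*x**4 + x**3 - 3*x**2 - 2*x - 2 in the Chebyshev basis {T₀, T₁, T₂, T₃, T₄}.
(-19/8)T₀ + (-5/4)T₁ + (1/4)T₃ + (3/8)T₄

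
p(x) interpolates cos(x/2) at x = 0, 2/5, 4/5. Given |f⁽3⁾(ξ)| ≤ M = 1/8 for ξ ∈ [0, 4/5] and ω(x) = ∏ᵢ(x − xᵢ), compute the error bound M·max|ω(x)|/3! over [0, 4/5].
sqrt(3)/3375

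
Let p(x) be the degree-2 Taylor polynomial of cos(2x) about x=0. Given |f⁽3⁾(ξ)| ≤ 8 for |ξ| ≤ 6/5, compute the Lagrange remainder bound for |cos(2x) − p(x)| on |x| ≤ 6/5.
288/125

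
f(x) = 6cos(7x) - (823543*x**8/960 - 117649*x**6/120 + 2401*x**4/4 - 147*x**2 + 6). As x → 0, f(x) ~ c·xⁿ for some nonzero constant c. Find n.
10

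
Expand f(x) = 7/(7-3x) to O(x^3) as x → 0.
1 + 3*x/7 + 9*x**2/49 + O(x**3)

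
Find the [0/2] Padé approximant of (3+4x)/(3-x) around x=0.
1/(20*x**2/9 - 5*x/3 + 1)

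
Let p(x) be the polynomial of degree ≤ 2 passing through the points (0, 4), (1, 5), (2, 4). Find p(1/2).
19/4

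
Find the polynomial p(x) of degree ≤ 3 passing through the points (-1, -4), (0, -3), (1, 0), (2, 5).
x**2 + 2*x - 3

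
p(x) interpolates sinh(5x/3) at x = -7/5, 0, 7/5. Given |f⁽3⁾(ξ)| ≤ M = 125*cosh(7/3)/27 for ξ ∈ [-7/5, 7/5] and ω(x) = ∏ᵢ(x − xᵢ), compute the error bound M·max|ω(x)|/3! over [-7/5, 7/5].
343*sqrt(3)*cosh(7/3)/729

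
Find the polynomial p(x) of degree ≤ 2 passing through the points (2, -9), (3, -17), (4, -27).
-x**2 - 3*x + 1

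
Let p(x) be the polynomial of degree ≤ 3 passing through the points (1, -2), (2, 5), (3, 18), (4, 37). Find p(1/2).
-13/4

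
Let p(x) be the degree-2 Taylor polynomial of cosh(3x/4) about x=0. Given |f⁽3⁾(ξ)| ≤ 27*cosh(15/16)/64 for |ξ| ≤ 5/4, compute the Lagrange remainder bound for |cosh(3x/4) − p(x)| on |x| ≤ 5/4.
1125*cosh(15/16)/8192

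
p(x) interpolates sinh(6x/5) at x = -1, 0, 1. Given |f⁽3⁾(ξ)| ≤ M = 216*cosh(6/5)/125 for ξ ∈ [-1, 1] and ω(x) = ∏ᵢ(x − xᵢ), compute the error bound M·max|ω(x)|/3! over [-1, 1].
8*sqrt(3)*cosh(6/5)/125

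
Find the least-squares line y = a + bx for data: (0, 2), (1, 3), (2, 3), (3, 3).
a = 23/10, b = 3/10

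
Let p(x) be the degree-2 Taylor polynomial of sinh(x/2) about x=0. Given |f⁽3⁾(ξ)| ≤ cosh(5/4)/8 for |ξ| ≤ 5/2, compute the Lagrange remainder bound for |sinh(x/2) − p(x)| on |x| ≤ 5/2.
125*cosh(5/4)/384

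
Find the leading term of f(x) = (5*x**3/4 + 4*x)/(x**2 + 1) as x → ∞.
5*x/4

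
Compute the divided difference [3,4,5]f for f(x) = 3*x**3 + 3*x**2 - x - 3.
39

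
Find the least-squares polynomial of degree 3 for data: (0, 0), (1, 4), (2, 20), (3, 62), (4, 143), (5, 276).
5/126 + (1555/756)x + (-55/126)x² + (239/108)x³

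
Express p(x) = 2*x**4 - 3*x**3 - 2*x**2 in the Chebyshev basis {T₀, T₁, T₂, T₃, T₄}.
(-1/4)T₀ + (-9/4)T₁ + (-3/4)T₃ + (1/4)T₄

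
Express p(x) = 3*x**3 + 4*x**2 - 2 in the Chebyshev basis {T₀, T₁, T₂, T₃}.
(9/4)T₁ + (2)T₂ + (3/4)T₃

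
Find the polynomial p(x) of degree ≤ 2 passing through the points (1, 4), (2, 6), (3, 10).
x**2 - x + 4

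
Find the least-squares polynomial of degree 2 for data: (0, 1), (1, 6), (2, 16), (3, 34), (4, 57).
38/35 + (10/7)x + (22/7)x²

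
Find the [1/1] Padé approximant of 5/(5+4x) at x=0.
1/(4*x/5 + 1)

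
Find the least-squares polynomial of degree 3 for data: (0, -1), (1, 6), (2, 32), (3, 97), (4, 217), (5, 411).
-59/63 + (514/189)x + (247/252)x² + (323/108)x³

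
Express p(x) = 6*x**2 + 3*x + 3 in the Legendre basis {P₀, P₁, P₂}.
(5)P₀ + (3)P₁ + (4)P₂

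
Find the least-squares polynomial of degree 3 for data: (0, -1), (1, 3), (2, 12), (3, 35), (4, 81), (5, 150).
-5/7 + (32/21)x + (9/28)x² + (13/12)x³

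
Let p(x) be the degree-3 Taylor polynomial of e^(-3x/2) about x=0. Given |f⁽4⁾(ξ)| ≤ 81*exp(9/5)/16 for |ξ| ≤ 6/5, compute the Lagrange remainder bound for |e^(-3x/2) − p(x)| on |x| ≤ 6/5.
2187*exp(9/5)/5000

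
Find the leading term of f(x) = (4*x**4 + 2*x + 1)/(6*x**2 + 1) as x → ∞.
2*x**2/3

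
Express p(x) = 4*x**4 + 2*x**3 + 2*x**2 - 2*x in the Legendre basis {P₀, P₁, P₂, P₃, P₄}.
(22/15)P₀ + (-4/5)P₁ + (76/21)P₂ + (4/5)P₃ + (32/35)P₄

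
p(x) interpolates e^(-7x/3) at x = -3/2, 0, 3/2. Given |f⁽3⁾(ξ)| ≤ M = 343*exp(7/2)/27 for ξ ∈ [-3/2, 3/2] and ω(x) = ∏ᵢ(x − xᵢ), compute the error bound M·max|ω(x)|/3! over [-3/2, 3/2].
343*sqrt(3)*exp(7/2)/216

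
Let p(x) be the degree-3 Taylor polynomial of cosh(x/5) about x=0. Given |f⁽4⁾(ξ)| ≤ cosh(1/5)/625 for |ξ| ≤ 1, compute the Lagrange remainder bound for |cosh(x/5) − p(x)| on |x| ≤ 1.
cosh(1/5)/15000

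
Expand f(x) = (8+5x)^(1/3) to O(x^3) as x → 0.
2 + 5*x/12 - 25*x**2/288 + O(x**3)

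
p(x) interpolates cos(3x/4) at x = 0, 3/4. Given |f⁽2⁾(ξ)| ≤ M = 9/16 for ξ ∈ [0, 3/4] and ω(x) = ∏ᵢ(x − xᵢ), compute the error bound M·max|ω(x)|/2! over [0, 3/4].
81/2048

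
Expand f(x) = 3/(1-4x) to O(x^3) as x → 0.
3 + 12*x + 48*x**2 + O(x**3)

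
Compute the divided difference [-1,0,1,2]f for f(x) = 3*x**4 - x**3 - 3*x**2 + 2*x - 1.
5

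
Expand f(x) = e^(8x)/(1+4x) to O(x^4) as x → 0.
1 + 4*x + 16*x**2 + 64*x**3/3 + O(x**4)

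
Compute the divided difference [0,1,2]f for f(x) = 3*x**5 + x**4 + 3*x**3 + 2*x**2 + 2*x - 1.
63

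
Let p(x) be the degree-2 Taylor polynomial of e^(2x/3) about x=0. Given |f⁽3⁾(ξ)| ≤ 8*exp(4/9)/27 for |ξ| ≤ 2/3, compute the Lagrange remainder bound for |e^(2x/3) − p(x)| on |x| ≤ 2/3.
32*exp(4/9)/2187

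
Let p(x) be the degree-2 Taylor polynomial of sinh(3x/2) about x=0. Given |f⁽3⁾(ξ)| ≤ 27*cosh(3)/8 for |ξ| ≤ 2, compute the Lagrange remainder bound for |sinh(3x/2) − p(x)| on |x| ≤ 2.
9*cosh(3)/2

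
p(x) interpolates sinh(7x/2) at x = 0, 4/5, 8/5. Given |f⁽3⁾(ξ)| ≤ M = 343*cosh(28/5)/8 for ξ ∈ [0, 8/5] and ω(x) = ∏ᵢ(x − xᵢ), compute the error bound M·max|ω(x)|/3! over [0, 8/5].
2744*sqrt(3)*cosh(28/5)/3375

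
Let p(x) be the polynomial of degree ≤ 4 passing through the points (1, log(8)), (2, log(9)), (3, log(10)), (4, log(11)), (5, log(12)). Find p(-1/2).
log(429496729600000000000000000000000*11**(31/32)*2**(25/128)*3**(19/128)*5**(13/64)/1259146754955705275366853393770193)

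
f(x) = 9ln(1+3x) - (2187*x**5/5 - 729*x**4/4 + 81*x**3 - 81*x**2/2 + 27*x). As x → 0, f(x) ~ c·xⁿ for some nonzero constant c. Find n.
6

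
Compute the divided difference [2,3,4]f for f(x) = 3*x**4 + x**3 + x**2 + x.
175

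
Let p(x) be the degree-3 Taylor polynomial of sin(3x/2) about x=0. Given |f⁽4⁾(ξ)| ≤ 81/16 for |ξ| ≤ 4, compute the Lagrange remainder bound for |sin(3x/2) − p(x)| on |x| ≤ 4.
54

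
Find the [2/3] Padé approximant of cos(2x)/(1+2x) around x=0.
(1 - 5*x**2/3)/(2*x**3/3 + x**2/3 + 2*x + 1)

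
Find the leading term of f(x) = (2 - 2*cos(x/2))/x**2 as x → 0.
1/4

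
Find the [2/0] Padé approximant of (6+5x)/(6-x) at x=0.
x**2/6 + x + 1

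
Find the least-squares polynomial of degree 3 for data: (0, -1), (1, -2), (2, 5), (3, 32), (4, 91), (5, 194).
-1 - x + (-2)x² + (2)x³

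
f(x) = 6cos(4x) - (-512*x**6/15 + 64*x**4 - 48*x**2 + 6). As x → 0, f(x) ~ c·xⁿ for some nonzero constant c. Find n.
8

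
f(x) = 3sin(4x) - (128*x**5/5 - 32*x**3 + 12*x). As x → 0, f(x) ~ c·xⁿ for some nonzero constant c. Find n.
7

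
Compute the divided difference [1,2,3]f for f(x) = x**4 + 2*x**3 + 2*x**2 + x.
39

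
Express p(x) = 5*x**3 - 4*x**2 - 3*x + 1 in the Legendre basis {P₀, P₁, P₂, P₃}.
(-1/3)P₀ + (-8/3)P₂ + (2)P₃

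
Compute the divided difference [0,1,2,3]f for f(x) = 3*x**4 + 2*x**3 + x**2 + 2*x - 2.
20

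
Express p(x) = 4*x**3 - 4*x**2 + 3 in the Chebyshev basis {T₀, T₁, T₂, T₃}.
T₀ + (3)T₁ + (-2)T₂ + T₃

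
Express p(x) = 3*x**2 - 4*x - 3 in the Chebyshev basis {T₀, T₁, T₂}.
(-3/2)T₀ + (-4)T₁ + (3/2)T₂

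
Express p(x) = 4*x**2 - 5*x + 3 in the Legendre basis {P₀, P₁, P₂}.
(13/3)P₀ + (-5)P₁ + (8/3)P₂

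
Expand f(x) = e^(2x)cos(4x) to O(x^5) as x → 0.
1 + 2*x - 6*x**2 - 44*x**3/3 - 14*x**4/3 + O(x**5)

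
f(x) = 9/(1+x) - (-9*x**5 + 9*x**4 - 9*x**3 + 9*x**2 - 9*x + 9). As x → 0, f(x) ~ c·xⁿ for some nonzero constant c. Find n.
6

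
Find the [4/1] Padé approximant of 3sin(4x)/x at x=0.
128*x**4/5 - 32*x**2 + 12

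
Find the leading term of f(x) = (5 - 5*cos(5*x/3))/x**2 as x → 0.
125/18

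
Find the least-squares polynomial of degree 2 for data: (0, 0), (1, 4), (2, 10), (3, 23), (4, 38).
1/7 + (17/14)x + (29/14)x²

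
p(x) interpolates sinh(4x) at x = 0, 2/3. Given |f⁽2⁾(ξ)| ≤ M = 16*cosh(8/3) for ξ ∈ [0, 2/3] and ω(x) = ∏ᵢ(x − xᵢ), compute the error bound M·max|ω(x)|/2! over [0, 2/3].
8*cosh(8/3)/9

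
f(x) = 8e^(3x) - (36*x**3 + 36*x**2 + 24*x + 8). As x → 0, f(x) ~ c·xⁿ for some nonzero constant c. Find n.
4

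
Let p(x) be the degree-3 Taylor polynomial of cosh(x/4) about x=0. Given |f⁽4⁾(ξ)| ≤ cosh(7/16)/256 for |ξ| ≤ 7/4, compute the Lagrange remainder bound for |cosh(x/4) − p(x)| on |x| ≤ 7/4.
2401*cosh(7/16)/1572864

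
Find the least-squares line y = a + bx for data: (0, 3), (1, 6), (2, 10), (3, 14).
a = 27/10, b = 37/10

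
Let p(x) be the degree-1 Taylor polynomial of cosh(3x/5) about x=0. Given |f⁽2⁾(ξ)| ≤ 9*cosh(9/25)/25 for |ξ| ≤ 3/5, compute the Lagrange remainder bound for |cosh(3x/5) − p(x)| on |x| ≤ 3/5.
81*cosh(9/25)/1250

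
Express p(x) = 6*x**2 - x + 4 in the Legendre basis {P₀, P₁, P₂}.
(6)P₀ - P₁ + (4)P₂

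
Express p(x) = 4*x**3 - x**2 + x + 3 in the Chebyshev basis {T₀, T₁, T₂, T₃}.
(5/2)T₀ + (4)T₁ + (-1/2)T₂ + T₃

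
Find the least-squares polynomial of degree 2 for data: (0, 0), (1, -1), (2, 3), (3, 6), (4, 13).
-9/35 + (-69/70)x + (15/14)x²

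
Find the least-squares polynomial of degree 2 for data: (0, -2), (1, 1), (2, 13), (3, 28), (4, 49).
-17/7 + (123/70)x + (39/14)x²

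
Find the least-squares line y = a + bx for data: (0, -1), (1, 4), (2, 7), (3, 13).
a = -1, b = 9/2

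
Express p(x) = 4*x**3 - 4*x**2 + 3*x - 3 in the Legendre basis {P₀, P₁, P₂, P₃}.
(-13/3)P₀ + (27/5)P₁ + (-8/3)P₂ + (8/5)P₃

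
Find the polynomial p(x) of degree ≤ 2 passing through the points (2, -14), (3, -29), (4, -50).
-3*x**2 - 2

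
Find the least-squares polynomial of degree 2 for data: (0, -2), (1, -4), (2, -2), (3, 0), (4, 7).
-71/35 + (-103/35)x + (9/7)x²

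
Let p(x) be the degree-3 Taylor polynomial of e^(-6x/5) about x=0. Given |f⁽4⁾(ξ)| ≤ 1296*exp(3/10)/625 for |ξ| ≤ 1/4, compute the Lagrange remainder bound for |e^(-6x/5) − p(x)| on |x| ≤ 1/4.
27*exp(3/10)/80000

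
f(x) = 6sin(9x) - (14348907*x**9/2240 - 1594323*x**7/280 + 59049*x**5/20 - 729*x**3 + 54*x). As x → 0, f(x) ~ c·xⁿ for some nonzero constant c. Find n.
11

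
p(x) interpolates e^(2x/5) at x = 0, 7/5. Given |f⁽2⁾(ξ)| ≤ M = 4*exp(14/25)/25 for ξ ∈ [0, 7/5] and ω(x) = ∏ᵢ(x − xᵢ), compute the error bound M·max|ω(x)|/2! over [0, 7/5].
49*exp(14/25)/1250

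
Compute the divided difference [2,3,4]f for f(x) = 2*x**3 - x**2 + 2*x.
17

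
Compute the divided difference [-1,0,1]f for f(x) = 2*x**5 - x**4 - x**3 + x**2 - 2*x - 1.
0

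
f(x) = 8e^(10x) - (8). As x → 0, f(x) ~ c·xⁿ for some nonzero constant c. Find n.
1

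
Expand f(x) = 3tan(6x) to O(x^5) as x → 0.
18*x + 216*x**3 + O(x**5)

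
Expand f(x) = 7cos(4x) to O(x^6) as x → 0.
7 - 56*x**2 + 224*x**4/3 + O(x**6)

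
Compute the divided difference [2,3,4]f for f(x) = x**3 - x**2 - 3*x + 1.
8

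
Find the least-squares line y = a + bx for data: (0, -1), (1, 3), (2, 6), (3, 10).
a = -9/10, b = 18/5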